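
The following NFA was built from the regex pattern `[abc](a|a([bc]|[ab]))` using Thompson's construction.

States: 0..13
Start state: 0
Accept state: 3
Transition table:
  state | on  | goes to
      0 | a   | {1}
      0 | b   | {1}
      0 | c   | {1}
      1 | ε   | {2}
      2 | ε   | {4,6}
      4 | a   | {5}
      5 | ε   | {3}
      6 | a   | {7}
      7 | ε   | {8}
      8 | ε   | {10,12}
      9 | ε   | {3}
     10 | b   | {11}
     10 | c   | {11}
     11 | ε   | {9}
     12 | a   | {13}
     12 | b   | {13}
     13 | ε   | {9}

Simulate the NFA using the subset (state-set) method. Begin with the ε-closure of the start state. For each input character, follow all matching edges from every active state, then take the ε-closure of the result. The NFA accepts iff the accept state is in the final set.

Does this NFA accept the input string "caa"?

initial (ε-close {0}): {0}
'c' @ 1: {1,2,4,6}
'a' @ 2: {3,5,7,8,10,12}  [accepting]
'a' @ 3: {3,9,13}  [accepting]
final: {3,9,13}; accept 3 in set

Answer: ACCEPT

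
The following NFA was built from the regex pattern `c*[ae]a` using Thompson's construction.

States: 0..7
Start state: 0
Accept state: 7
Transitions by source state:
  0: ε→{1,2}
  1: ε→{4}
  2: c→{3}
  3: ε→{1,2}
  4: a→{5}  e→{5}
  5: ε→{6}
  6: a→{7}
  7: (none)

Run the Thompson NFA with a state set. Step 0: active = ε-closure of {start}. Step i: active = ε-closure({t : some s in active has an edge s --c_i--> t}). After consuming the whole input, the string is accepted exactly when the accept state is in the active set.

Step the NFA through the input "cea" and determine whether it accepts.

Answer: ACCEPT

Steps:
S₀ = ε-closure({0}) = {0,1,2,4}
'c' @ 1: {1,2,3,4}
'e' @ 2: {5,6}
'a' @ 3: {7}  ✓accept
final: {7}; accept 7 in set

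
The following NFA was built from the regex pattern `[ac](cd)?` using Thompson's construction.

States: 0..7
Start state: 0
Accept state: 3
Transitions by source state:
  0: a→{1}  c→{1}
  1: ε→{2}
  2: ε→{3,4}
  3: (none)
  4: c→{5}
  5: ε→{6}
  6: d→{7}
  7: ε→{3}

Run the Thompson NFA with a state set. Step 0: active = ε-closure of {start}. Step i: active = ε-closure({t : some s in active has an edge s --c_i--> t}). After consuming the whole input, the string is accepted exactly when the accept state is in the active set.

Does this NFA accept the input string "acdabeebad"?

S₀ = ε-closure({0}) = {0}
'a' @ 1: {1,2,3,4}  [accepting]
'c' @ 2: {5,6}
'd' @ 3: {3,7}  [accepting]
'a' @ 4: {}  — state set empty
rest 'beebad' ignored (set empty)
final: {}; accept 3 not in set

Answer: REJECT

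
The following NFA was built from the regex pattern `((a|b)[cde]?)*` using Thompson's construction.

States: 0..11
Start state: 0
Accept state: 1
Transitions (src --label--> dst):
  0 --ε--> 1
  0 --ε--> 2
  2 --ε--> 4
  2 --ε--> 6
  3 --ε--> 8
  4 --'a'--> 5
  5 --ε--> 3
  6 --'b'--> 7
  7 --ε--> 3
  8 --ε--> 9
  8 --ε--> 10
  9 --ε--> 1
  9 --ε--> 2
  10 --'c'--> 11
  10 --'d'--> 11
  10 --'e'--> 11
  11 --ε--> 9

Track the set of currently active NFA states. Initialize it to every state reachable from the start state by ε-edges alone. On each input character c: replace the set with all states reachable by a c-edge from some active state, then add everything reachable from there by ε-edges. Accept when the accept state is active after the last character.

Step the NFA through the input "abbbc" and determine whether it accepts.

start: ε-closure({0}) = {0,1,2,4,6}
'a' @ 1: {1,2,3,4,5,6,8,9,10}  (accept∈set)
'b' @ 2: {1,2,3,4,6,7,8,9,10}  (accept∈set)
'b' @ 3: {1,2,3,4,6,7,8,9,10}  (accept∈set)
'b' @ 4: {1,2,3,4,6,7,8,9,10}  (accept∈set)
'c' @ 5: {1,2,4,6,9,11}  (accept∈set)
end set {1,2,4,6,9,11} — state 1 in

Answer: ACCEPT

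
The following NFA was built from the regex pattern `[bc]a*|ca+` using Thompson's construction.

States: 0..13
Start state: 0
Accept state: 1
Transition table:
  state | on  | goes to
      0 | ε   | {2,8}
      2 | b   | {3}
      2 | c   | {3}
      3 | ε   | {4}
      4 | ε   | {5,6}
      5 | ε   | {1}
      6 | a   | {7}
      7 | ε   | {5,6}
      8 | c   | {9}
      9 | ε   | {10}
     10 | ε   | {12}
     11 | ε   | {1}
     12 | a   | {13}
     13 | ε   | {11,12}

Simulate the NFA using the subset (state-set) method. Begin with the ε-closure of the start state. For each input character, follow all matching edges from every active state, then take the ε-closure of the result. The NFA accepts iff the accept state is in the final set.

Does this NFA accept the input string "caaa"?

Answer: ACCEPT

Steps:
initial (ε-close {0}): {0,2,8}
'c' @ 1: {1,3,4,5,6,9,10,12}  [accepting]
'a' @ 2: {1,5,6,7,11,12,13}  [accepting]
'a' @ 3: {1,5,6,7,11,12,13}  [accepting]
'a' @ 4: {1,5,6,7,11,12,13}  [accepting]
final: {1,5,6,7,11,12,13}; accept 1 in set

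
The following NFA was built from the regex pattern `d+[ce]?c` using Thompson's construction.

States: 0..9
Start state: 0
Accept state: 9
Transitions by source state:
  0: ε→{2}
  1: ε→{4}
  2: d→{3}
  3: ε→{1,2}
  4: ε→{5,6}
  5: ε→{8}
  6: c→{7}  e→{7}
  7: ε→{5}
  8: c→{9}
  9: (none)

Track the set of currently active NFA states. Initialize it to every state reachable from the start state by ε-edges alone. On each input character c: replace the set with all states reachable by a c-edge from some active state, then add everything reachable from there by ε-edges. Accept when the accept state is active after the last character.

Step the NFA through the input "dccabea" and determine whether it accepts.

Answer: REJECT

Derivation:
start: ε-closure({0}) = {0,2}
'd' @ 1: {1,2,3,4,5,6,8}
'c' @ 2: {5,7,8,9}  (accept∈set)
'c' @ 3: {9}  (accept∈set)
'a' @ 4: {}  — no active states
rest 'bea' ignored (set empty)
after full input: {}  (accept=9 not in)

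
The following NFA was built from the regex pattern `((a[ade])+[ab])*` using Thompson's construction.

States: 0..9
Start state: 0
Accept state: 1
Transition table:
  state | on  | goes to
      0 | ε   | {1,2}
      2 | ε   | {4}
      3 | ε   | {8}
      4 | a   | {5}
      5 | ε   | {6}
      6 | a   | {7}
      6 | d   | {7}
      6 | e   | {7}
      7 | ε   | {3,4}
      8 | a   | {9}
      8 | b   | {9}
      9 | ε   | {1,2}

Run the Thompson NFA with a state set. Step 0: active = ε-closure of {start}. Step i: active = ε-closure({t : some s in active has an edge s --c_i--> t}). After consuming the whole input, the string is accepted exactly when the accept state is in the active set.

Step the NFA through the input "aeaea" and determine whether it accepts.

S₀ = ε-closure({0}) = {0,1,2,4}
'a' @ 1: {5,6}
'e' @ 2: {3,4,7,8}
'a' @ 3: {1,2,4,5,6,9}  (accept∈set)
'e' @ 4: {3,4,7,8}
'a' @ 5: {1,2,4,5,6,9}  (accept∈set)
after full input: {1,2,4,5,6,9}  (accept=1 in)

Answer: ACCEPT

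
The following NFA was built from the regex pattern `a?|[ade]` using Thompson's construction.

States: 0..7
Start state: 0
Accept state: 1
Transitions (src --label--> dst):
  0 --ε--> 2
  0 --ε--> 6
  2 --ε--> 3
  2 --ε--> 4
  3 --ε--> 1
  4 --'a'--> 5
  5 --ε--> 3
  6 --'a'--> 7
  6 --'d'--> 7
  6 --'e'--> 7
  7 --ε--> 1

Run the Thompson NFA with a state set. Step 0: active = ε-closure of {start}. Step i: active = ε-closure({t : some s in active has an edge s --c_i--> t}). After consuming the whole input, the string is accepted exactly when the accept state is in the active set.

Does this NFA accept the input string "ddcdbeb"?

Answer: REJECT

Trace:
start: ε-closure({0}) = {0,1,2,3,4,6}
'd' @ 1: {1,7}  [accepting]
'd' @ 2: {}  — dead — no transitions
rest 'cdbeb' ignored (set empty)
after full input: {}  (accept=1 not in)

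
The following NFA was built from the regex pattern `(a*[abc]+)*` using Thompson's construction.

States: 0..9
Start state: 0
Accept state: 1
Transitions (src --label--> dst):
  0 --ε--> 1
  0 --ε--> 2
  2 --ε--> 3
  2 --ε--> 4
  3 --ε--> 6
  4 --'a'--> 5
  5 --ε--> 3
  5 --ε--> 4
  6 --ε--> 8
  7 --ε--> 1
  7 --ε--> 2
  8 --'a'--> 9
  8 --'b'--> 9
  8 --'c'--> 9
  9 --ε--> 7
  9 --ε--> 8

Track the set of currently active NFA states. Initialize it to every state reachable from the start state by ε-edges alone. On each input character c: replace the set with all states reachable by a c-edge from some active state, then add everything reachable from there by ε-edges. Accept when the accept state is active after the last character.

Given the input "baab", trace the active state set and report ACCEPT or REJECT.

Answer: ACCEPT

Derivation:
initial (ε-close {0}): {0,1,2,3,4,6,8}
'b' @ 1: {1,2,3,4,6,7,8,9}  ✓accept
'a' @ 2: {1,2,3,4,5,6,7,8,9}  ✓accept
'a' @ 3: {1,2,3,4,5,6,7,8,9}  ✓accept
'b' @ 4: {1,2,3,4,6,7,8,9}  ✓accept
after full input: {1,2,3,4,6,7,8,9}  (accept=1 in)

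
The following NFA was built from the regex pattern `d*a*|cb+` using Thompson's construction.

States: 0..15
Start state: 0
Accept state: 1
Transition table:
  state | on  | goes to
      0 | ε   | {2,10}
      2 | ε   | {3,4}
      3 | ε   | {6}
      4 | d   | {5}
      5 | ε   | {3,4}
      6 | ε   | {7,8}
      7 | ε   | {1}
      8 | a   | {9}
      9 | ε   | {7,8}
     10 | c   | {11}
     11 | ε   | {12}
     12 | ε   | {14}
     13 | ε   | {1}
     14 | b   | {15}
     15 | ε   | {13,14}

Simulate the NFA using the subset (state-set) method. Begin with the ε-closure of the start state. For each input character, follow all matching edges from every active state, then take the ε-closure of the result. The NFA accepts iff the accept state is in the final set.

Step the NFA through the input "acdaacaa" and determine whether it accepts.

Answer: REJECT

Derivation:
start: ε-closure({0}) = {0,1,2,3,4,6,7,8,10}
'a' @ 1: {1,7,8,9}  (accept∈set)
'c' @ 2: {}  — dead — no transitions
rest 'daacaa' ignored (set empty)
end set {} — state 1 not in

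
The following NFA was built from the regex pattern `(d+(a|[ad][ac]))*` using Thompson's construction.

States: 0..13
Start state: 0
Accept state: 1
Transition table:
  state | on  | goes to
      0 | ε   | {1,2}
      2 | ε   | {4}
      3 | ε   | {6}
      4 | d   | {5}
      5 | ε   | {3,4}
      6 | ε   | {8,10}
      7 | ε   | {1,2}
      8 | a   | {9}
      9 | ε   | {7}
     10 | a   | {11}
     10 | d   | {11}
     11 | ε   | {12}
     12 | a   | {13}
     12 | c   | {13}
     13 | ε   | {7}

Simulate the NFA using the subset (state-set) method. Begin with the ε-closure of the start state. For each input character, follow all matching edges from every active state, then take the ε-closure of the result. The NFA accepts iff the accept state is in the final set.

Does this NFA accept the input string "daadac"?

Answer: ACCEPT

Trace:
S₀ = ε-closure({0}) = {0,1,2,4}
'd' @ 1: {3,4,5,6,8,10}
'a' @ 2: {1,2,4,7,9,11,12}  ✓accept
'a' @ 3: {1,2,4,7,13}  ✓accept
'd' @ 4: {3,4,5,6,8,10}
'a' @ 5: {1,2,4,7,9,11,12}  ✓accept
'c' @ 6: {1,2,4,7,13}  ✓accept
final: {1,2,4,7,13}; accept 1 in set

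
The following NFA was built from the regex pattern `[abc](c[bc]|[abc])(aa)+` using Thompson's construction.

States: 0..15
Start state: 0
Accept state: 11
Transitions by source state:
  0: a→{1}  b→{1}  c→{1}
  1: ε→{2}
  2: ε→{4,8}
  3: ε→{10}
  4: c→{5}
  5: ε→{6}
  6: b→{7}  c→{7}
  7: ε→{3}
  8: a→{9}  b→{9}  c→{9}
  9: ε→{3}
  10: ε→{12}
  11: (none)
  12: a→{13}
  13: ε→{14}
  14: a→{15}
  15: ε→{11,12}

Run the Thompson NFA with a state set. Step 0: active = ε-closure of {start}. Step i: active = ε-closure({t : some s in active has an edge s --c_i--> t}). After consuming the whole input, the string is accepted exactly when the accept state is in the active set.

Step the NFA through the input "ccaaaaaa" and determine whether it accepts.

Answer: ACCEPT

Trace:
start: ε-closure({0}) = {0}
'c' @ 1: {1,2,4,8}
'c' @ 2: {3,5,6,9,10,12}
'a' @ 3: {13,14}
'a' @ 4: {11,12,15}  [accepting]
'a' @ 5: {13,14}
'a' @ 6: {11,12,15}  [accepting]
'a' @ 7: {13,14}
'a' @ 8: {11,12,15}  [accepting]
end set {11,12,15} — state 11 in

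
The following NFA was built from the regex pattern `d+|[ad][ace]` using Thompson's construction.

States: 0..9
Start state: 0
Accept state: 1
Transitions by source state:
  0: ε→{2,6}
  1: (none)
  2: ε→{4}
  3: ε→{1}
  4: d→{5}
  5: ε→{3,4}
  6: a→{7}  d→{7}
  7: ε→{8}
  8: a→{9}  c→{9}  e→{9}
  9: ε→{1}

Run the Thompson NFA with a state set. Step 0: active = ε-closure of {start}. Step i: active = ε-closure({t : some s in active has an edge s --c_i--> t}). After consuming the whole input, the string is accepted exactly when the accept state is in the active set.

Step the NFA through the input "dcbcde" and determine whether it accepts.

initial (ε-close {0}): {0,2,4,6}
'd' @ 1: {1,3,4,5,7,8}  (accept∈set)
'c' @ 2: {1,9}  (accept∈set)
'b' @ 3: {}  — no active states
rest 'cde' ignored (set empty)
end set {} — state 1 not in

Answer: REJECT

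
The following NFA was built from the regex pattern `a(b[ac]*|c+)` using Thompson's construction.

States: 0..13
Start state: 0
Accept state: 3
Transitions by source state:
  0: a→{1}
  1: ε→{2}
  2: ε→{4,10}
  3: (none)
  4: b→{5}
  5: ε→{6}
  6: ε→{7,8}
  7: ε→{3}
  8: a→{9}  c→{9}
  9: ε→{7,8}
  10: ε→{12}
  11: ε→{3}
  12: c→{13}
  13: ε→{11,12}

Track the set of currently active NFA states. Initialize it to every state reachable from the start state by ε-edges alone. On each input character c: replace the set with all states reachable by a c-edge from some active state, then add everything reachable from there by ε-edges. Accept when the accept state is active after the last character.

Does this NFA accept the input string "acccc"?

Answer: ACCEPT

Trace:
start: ε-closure({0}) = {0}
'a' @ 1: {1,2,4,10,12}
'c' @ 2: {3,11,12,13}  ✓accept
'c' @ 3: {3,11,12,13}  ✓accept
'c' @ 4: {3,11,12,13}  ✓accept
'c' @ 5: {3,11,12,13}  ✓accept
final: {3,11,12,13}; accept 3 in set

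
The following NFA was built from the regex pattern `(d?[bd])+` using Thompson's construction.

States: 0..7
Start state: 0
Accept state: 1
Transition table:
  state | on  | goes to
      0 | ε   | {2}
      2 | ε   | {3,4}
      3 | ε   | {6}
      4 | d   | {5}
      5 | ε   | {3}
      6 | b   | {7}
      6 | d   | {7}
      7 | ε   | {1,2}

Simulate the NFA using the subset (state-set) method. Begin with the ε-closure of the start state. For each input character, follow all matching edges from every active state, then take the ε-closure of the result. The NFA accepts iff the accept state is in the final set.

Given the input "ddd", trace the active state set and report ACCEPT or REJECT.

S₀ = ε-closure({0}) = {0,2,3,4,6}
'd' @ 1: {1,2,3,4,5,6,7}  [accepting]
'd' @ 2: {1,2,3,4,5,6,7}  [accepting]
'd' @ 3: {1,2,3,4,5,6,7}  [accepting]
after full input: {1,2,3,4,5,6,7}  (accept=1 in)

Answer: ACCEPT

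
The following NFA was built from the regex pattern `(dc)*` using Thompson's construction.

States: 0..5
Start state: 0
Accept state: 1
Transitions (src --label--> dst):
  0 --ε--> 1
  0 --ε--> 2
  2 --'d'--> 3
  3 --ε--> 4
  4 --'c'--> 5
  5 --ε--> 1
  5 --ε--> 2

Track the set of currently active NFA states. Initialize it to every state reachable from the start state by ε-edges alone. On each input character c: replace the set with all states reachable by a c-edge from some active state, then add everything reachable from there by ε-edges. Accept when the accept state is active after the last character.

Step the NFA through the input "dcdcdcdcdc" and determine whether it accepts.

Answer: ACCEPT

Trace:
initial (ε-close {0}): {0,1,2}
'd' @ 1: {3,4}
'c' @ 2: {1,2,5}  ✓accept
'd' @ 3: {3,4}
'c' @ 4: {1,2,5}  ✓accept
'd' @ 5: {3,4}
'c' @ 6: {1,2,5}  ✓accept
'd' @ 7: {3,4}
'c' @ 8: {1,2,5}  ✓accept
'd' @ 9: {3,4}
'c' @ 10: {1,2,5}  ✓accept
end set {1,2,5} — state 1 in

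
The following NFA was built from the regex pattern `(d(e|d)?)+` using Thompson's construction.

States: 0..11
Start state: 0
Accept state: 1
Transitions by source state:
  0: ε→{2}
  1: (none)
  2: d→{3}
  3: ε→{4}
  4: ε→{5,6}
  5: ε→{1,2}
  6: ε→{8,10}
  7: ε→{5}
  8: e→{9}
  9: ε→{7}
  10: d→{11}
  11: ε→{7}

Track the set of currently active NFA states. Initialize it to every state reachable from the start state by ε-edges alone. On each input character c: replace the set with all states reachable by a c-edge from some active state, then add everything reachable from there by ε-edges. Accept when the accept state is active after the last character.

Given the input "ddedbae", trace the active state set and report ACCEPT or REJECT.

Answer: REJECT

Trace:
initial (ε-close {0}): {0,2}
'd' @ 1: {1,2,3,4,5,6,8,10}  (accept∈set)
'd' @ 2: {1,2,3,4,5,6,7,8,10,11}  (accept∈set)
'e' @ 3: {1,2,5,7,9}  (accept∈set)
'd' @ 4: {1,2,3,4,5,6,8,10}  (accept∈set)
'b' @ 5: {}  — state set empty
rest 'ae' ignored (set empty)
after full input: {}  (accept=1 not in)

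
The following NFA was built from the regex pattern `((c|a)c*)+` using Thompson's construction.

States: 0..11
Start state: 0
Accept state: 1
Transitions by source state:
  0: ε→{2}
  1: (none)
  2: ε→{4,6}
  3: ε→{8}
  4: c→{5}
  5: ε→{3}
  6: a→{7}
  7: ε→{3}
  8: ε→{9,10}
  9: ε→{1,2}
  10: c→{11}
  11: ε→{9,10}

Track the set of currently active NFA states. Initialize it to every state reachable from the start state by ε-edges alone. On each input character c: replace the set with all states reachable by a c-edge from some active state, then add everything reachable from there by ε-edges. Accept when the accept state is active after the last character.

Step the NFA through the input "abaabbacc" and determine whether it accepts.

S₀ = ε-closure({0}) = {0,2,4,6}
'a' @ 1: {1,2,3,4,6,7,8,9,10}  (accept∈set)
'b' @ 2: {}  — no active states
rest 'aabbacc' ignored (set empty)
final: {}; accept 1 not in set

Answer: REJECT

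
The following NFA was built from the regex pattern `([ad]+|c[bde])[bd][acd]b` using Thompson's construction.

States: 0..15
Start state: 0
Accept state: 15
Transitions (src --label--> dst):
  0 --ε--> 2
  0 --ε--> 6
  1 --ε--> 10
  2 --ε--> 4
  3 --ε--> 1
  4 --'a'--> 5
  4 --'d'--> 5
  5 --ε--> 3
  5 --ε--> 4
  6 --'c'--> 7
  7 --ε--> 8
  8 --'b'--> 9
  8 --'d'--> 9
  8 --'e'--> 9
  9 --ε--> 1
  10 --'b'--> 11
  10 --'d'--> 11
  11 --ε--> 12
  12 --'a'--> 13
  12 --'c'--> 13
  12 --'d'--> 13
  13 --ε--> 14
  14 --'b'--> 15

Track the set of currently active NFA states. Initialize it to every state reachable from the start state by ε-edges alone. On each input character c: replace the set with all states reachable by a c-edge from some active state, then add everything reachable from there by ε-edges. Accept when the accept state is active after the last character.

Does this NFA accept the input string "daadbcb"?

Answer: ACCEPT

Trace:
start: ε-closure({0}) = {0,2,4,6}
'd' @ 1: {1,3,4,5,10}
'a' @ 2: {1,3,4,5,10}
'a' @ 3: {1,3,4,5,10}
'd' @ 4: {1,3,4,5,10,11,12}
'b' @ 5: {11,12}
'c' @ 6: {13,14}
'b' @ 7: {15}  (accept∈set)
after full input: {15}  (accept=15 in)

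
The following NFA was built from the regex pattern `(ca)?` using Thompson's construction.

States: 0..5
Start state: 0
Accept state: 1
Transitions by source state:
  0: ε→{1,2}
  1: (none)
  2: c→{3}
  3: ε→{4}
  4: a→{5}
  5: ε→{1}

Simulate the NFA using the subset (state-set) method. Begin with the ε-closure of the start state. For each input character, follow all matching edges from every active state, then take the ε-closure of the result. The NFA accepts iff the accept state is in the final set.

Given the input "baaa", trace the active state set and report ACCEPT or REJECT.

S₀ = ε-closure({0}) = {0,1,2}
'b' @ 1: {}  — dead — no transitions
rest 'aaa' ignored (set empty)
after full input: {}  (accept=1 not in)

Answer: REJECT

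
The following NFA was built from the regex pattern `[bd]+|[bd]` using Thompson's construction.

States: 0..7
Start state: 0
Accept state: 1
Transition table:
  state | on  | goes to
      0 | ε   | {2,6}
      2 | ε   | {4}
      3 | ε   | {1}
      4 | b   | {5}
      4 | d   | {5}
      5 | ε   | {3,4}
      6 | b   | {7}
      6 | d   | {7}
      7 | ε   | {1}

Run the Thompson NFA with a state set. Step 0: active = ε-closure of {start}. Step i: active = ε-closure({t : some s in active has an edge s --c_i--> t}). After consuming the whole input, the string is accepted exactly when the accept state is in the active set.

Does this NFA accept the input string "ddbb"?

start: ε-closure({0}) = {0,2,4,6}
'd' @ 1: {1,3,4,5,7}  (accept∈set)
'd' @ 2: {1,3,4,5}  (accept∈set)
'b' @ 3: {1,3,4,5}  (accept∈set)
'b' @ 4: {1,3,4,5}  (accept∈set)
after full input: {1,3,4,5}  (accept=1 in)

Answer: ACCEPT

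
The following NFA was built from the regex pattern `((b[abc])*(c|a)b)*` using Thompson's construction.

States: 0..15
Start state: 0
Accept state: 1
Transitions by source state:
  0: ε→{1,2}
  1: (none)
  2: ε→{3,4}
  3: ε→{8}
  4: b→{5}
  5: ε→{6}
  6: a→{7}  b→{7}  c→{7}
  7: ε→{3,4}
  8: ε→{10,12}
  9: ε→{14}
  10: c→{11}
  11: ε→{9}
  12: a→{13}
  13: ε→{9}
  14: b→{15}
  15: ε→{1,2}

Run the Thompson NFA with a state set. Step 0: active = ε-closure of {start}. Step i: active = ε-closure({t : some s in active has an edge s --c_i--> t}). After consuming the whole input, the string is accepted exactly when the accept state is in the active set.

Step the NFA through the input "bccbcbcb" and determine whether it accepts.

initial (ε-close {0}): {0,1,2,3,4,8,10,12}
'b' @ 1: {5,6}
'c' @ 2: {3,4,7,8,10,12}
'c' @ 3: {9,11,14}
'b' @ 4: {1,2,3,4,8,10,12,15}  ✓accept
'c' @ 5: {9,11,14}
'b' @ 6: {1,2,3,4,8,10,12,15}  ✓accept
'c' @ 7: {9,11,14}
'b' @ 8: {1,2,3,4,8,10,12,15}  ✓accept
end set {1,2,3,4,8,10,12,15} — state 1 in

Answer: ACCEPT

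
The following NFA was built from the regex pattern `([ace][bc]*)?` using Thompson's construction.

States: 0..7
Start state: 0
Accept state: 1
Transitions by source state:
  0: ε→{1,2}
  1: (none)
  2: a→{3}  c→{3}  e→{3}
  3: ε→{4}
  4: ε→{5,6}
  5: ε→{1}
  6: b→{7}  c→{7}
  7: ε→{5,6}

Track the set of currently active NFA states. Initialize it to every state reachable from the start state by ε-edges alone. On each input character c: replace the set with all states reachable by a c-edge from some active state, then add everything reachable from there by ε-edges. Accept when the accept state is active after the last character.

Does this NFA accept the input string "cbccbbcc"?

start: ε-closure({0}) = {0,1,2}
'c' @ 1: {1,3,4,5,6}  (accept∈set)
'b' @ 2: {1,5,6,7}  (accept∈set)
'c' @ 3: {1,5,6,7}  (accept∈set)
'c' @ 4: {1,5,6,7}  (accept∈set)
'b' @ 5: {1,5,6,7}  (accept∈set)
'b' @ 6: {1,5,6,7}  (accept∈set)
'c' @ 7: {1,5,6,7}  (accept∈set)
'c' @ 8: {1,5,6,7}  (accept∈set)
end set {1,5,6,7} — state 1 in

Answer: ACCEPT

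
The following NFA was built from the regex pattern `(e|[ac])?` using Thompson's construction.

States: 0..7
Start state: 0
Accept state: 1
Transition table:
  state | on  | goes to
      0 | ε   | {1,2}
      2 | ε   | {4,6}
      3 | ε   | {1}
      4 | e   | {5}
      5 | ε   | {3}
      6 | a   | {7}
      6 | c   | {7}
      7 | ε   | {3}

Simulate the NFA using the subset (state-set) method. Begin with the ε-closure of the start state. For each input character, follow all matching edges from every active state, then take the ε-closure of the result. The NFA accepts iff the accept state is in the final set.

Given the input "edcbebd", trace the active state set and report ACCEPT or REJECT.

start: ε-closure({0}) = {0,1,2,4,6}
'e' @ 1: {1,3,5}  (accept∈set)
'd' @ 2: {}  — dead — no transitions
rest 'cbebd' ignored (set empty)
final: {}; accept 1 not in set

Answer: REJECT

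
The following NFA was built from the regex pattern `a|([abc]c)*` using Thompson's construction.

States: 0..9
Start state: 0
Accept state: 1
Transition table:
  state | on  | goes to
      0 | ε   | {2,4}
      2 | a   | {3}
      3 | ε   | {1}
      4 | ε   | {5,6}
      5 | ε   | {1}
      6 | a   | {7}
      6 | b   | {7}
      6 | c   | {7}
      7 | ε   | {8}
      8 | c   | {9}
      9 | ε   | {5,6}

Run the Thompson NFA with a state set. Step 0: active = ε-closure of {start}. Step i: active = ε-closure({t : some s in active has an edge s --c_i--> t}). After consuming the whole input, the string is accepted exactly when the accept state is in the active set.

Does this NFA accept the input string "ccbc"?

S₀ = ε-closure({0}) = {0,1,2,4,5,6}
'c' @ 1: {7,8}
'c' @ 2: {1,5,6,9}  [accepting]
'b' @ 3: {7,8}
'c' @ 4: {1,5,6,9}  [accepting]
end set {1,5,6,9} — state 1 in

Answer: ACCEPT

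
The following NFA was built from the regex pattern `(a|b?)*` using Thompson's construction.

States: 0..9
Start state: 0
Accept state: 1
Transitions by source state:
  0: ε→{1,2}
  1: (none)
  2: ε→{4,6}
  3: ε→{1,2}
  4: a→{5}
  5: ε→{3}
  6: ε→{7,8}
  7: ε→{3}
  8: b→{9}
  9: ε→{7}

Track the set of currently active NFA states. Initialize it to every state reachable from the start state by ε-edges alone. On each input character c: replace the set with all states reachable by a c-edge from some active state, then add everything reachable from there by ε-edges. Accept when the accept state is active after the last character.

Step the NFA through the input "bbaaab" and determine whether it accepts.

Answer: ACCEPT

Derivation:
initial (ε-close {0}): {0,1,2,3,4,6,7,8}
'b' @ 1: {1,2,3,4,6,7,8,9}  (accept∈set)
'b' @ 2: {1,2,3,4,6,7,8,9}  (accept∈set)
'a' @ 3: {1,2,3,4,5,6,7,8}  (accept∈set)
'a' @ 4: {1,2,3,4,5,6,7,8}  (accept∈set)
'a' @ 5: {1,2,3,4,5,6,7,8}  (accept∈set)
'b' @ 6: {1,2,3,4,6,7,8,9}  (accept∈set)
end set {1,2,3,4,6,7,8,9} — state 1 in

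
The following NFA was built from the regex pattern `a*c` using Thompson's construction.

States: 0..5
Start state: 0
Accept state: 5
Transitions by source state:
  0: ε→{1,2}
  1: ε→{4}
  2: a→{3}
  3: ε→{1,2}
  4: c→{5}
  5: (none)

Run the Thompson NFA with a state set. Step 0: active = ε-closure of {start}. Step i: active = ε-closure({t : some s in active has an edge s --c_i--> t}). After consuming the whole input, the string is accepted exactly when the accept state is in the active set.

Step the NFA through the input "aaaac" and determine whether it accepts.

Answer: ACCEPT

Trace:
initial (ε-close {0}): {0,1,2,4}
'a' @ 1: {1,2,3,4}
'a' @ 2: {1,2,3,4}
'a' @ 3: {1,2,3,4}
'a' @ 4: {1,2,3,4}
'c' @ 5: {5}  ✓accept
final: {5}; accept 5 in set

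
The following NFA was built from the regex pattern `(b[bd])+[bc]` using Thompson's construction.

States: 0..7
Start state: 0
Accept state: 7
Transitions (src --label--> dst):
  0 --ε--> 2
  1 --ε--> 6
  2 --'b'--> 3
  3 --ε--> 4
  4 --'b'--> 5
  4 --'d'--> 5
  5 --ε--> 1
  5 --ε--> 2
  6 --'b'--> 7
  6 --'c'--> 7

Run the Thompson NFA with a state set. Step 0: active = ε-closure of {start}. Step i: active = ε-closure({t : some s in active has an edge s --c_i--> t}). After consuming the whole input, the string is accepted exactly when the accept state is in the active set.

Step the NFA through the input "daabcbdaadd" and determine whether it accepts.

initial (ε-close {0}): {0,2}
'd' @ 1: {}  — no active states
rest 'aabcbdaadd' ignored (set empty)
end set {} — state 7 not in

Answer: REJECT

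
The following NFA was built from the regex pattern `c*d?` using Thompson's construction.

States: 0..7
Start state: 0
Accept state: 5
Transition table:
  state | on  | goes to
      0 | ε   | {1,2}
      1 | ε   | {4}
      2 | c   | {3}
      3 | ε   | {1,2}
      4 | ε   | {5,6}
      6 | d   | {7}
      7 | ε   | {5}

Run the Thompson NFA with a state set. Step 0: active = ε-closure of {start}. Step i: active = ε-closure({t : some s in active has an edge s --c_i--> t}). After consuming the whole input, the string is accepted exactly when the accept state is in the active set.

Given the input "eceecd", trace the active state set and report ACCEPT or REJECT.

Answer: REJECT

Trace:
S₀ = ε-closure({0}) = {0,1,2,4,5,6}
'e' @ 1: {}  — state set empty
rest 'ceecd' ignored (set empty)
after full input: {}  (accept=5 not in)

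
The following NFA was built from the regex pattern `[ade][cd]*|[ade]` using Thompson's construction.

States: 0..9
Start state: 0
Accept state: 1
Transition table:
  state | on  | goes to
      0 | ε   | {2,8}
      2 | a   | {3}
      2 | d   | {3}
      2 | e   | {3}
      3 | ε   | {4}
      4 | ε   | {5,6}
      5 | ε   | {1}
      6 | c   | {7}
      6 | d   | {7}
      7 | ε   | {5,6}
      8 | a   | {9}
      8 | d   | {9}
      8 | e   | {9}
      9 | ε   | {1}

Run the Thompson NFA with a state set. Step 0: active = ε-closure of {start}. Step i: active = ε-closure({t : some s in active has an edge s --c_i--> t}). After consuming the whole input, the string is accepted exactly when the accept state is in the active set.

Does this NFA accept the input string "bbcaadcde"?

Answer: REJECT

Steps:
initial (ε-close {0}): {0,2,8}
'b' @ 1: {}  — dead — no transitions
rest 'bcaadcde' ignored (set empty)
after full input: {}  (accept=1 not in)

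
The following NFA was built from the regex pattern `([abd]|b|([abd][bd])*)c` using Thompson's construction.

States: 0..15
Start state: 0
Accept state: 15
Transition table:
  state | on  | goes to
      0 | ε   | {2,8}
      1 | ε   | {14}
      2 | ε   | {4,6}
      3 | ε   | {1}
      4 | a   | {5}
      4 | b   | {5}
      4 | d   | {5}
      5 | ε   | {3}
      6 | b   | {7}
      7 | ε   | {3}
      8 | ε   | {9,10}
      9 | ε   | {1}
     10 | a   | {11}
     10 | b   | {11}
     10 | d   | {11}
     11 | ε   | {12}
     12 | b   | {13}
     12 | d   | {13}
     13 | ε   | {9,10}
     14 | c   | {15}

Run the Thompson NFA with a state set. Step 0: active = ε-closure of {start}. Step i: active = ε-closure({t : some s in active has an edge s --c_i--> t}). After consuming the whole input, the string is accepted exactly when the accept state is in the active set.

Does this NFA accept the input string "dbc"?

Answer: ACCEPT

Derivation:
S₀ = ε-closure({0}) = {0,1,2,4,6,8,9,10,14}
'd' @ 1: {1,3,5,11,12,14}
'b' @ 2: {1,9,10,13,14}
'c' @ 3: {15}  (accept∈set)
final: {15}; accept 15 in set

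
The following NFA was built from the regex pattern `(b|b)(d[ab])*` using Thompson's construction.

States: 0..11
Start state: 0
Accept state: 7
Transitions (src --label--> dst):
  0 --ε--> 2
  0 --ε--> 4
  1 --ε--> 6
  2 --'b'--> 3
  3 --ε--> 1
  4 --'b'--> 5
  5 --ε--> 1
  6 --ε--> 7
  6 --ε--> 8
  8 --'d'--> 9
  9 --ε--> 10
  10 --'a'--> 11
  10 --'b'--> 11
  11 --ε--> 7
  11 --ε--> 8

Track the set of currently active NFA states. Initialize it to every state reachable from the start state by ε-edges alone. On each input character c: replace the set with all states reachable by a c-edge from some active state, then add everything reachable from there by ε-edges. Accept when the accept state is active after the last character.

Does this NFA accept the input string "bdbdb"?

S₀ = ε-closure({0}) = {0,2,4}
'b' @ 1: {1,3,5,6,7,8}  (accept∈set)
'd' @ 2: {9,10}
'b' @ 3: {7,8,11}  (accept∈set)
'd' @ 4: {9,10}
'b' @ 5: {7,8,11}  (accept∈set)
end set {7,8,11} — state 7 in

Answer: ACCEPT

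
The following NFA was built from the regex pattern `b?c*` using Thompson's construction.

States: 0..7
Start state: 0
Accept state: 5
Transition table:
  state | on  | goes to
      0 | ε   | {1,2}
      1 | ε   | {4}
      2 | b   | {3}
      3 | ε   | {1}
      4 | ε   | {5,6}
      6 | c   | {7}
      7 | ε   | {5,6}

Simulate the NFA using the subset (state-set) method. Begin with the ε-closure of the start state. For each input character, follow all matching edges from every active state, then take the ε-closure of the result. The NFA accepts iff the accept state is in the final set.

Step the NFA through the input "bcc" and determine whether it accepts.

initial (ε-close {0}): {0,1,2,4,5,6}
'b' @ 1: {1,3,4,5,6}  [accepting]
'c' @ 2: {5,6,7}  [accepting]
'c' @ 3: {5,6,7}  [accepting]
final: {5,6,7}; accept 5 in set

Answer: ACCEPT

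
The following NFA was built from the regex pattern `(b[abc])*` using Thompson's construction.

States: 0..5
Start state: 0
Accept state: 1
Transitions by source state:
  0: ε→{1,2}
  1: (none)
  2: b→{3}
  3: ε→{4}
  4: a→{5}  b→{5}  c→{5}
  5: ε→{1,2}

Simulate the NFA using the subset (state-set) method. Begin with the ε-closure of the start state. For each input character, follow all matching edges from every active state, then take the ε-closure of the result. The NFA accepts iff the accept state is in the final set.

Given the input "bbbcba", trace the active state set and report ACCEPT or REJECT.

initial (ε-close {0}): {0,1,2}
'b' @ 1: {3,4}
'b' @ 2: {1,2,5}  [accepting]
'b' @ 3: {3,4}
'c' @ 4: {1,2,5}  [accepting]
'b' @ 5: {3,4}
'a' @ 6: {1,2,5}  [accepting]
after full input: {1,2,5}  (accept=1 in)

Answer: ACCEPT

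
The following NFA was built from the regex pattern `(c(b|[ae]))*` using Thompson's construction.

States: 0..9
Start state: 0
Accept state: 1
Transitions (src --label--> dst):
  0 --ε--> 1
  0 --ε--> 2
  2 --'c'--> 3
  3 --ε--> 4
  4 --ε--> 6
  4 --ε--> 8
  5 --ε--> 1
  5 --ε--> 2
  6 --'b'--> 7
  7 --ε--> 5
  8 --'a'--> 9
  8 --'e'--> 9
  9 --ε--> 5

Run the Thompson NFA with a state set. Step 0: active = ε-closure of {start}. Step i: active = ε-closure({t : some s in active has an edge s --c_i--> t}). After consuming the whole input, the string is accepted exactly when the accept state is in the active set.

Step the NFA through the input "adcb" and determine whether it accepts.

Answer: REJECT

Derivation:
start: ε-closure({0}) = {0,1,2}
'a' @ 1: {}  — dead — no transitions
rest 'dcb' ignored (set empty)
after full input: {}  (accept=1 not in)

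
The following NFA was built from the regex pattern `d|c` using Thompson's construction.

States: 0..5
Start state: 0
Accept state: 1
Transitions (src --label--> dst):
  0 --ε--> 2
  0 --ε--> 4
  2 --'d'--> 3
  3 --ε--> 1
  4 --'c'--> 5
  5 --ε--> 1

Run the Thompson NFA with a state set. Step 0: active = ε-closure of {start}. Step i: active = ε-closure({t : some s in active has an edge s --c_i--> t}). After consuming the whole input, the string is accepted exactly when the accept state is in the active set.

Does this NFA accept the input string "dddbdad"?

initial (ε-close {0}): {0,2,4}
'd' @ 1: {1,3}  [accepting]
'd' @ 2: {}  — state set empty
rest 'dbdad' ignored (set empty)
final: {}; accept 1 not in set

Answer: REJECT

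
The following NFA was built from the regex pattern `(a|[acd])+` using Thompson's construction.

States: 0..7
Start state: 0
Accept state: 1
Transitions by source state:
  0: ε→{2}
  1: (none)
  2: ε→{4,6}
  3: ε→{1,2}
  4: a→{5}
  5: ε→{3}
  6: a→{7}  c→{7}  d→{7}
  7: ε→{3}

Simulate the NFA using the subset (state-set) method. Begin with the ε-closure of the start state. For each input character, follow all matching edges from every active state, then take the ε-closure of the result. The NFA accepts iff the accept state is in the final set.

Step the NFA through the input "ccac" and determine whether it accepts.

S₀ = ε-closure({0}) = {0,2,4,6}
'c' @ 1: {1,2,3,4,6,7}  ✓accept
'c' @ 2: {1,2,3,4,6,7}  ✓accept
'a' @ 3: {1,2,3,4,5,6,7}  ✓accept
'c' @ 4: {1,2,3,4,6,7}  ✓accept
end set {1,2,3,4,6,7} — state 1 in

Answer: ACCEPT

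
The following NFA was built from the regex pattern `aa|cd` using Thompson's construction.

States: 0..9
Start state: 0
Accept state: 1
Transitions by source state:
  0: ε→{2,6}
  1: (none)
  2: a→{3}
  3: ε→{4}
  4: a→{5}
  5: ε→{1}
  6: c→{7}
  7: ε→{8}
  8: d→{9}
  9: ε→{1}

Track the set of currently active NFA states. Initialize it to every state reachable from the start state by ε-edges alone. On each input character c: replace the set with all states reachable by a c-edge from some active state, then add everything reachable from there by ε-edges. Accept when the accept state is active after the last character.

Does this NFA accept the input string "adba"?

Answer: REJECT

Steps:
initial (ε-close {0}): {0,2,6}
'a' @ 1: {3,4}
'd' @ 2: {}  — state set empty
rest 'ba' ignored (set empty)
end set {} — state 1 not in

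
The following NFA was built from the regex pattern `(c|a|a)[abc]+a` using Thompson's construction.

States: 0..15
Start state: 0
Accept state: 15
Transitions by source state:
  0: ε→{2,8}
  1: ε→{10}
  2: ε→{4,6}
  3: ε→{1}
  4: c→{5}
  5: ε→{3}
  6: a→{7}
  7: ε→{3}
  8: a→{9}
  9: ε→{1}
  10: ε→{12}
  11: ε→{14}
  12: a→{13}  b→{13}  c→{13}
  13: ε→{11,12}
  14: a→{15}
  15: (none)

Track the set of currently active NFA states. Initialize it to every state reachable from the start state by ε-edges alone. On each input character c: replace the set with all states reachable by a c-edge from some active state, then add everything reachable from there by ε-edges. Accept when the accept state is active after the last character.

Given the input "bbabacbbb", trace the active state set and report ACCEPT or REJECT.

start: ε-closure({0}) = {0,2,4,6,8}
'b' @ 1: {}  — dead — no transitions
rest 'babacbbb' ignored (set empty)
end set {} — state 15 not in

Answer: REJECT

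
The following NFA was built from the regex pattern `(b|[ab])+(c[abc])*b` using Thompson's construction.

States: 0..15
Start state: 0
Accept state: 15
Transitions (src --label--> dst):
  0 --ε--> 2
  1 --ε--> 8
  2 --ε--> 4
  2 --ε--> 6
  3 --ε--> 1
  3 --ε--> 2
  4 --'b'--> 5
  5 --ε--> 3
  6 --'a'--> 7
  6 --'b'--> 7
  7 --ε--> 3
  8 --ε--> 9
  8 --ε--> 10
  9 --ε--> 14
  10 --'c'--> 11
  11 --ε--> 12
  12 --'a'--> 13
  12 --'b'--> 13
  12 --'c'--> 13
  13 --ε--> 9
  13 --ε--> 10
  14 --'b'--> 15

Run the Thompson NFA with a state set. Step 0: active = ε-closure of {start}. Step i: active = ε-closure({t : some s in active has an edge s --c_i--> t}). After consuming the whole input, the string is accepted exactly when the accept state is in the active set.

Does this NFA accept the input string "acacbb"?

Answer: ACCEPT

Derivation:
initial (ε-close {0}): {0,2,4,6}
'a' @ 1: {1,2,3,4,6,7,8,9,10,14}
'c' @ 2: {11,12}
'a' @ 3: {9,10,13,14}
'c' @ 4: {11,12}
'b' @ 5: {9,10,13,14}
'b' @ 6: {15}  [accepting]
end set {15} — state 15 in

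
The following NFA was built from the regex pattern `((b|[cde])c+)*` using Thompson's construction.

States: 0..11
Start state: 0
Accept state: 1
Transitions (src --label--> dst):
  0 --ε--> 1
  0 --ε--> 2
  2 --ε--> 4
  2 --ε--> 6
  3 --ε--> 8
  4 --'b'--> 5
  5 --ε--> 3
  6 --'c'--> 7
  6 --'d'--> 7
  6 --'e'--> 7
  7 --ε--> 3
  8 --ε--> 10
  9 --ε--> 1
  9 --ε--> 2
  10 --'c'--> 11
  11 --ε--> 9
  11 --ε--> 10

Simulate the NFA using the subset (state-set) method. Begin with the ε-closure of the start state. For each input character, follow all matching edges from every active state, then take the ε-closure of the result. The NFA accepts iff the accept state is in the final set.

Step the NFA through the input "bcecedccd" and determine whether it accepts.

initial (ε-close {0}): {0,1,2,4,6}
'b' @ 1: {3,5,8,10}
'c' @ 2: {1,2,4,6,9,10,11}  ✓accept
'e' @ 3: {3,7,8,10}
'c' @ 4: {1,2,4,6,9,10,11}  ✓accept
'e' @ 5: {3,7,8,10}
'd' @ 6: {}  — no active states
rest 'ccd' ignored (set empty)
after full input: {}  (accept=1 not in)

Answer: REJECT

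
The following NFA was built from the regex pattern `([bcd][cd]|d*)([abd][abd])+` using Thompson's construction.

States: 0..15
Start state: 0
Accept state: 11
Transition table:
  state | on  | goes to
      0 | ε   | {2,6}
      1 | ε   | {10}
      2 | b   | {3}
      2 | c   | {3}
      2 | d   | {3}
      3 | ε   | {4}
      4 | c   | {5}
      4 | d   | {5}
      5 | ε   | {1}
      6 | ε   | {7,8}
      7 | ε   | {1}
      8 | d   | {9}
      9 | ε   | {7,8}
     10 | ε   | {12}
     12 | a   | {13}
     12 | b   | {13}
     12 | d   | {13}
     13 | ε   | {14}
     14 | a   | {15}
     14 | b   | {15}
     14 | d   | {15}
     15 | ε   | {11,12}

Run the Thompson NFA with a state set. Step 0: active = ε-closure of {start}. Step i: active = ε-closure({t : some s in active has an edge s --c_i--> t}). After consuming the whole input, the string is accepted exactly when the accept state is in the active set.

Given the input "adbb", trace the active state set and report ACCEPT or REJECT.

S₀ = ε-closure({0}) = {0,1,2,6,7,8,10,12}
'a' @ 1: {13,14}
'd' @ 2: {11,12,15}  ✓accept
'b' @ 3: {13,14}
'b' @ 4: {11,12,15}  ✓accept
final: {11,12,15}; accept 11 in set

Answer: ACCEPT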